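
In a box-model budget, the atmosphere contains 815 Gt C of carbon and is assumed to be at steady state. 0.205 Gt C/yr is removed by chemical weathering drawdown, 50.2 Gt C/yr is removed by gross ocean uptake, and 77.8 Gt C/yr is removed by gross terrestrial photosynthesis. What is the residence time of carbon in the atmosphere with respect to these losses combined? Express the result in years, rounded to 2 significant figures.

Total removal = 0.2050 + 50.20 + 77.80 = 128.21 Gt C/yr.
τ = M / ΣF_out = 815 / 128.21 = 6.357 yr.

6.4 yr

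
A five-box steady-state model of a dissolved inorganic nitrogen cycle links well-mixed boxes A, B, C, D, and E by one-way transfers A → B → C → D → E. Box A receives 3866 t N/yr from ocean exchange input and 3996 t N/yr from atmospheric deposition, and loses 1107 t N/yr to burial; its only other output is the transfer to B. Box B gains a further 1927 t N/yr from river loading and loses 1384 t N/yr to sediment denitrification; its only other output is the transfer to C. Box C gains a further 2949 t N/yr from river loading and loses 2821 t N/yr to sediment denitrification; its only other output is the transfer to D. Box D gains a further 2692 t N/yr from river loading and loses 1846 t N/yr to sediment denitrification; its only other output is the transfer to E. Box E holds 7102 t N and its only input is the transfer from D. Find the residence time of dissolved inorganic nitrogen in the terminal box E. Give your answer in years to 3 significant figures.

0.859 yr

Box A: F(A→B) = (3866 + 3996) − 1107 = 6755.0 t N/yr.
Box B: F(B→C) = (6755.0 + 1927) − 1384 = 7298.0 t N/yr.
Box C: F(C→D) = (7298.0 + 2949) − 2821 = 7426.0 t N/yr.
Box D: F(D→E) = (7426.0 + 2692) − 1846 = 8272.0 t N/yr.
Box E throughput = its input = 8272.0 t N/yr; τ = 7102 / 8272.0 = 0.8586 yr.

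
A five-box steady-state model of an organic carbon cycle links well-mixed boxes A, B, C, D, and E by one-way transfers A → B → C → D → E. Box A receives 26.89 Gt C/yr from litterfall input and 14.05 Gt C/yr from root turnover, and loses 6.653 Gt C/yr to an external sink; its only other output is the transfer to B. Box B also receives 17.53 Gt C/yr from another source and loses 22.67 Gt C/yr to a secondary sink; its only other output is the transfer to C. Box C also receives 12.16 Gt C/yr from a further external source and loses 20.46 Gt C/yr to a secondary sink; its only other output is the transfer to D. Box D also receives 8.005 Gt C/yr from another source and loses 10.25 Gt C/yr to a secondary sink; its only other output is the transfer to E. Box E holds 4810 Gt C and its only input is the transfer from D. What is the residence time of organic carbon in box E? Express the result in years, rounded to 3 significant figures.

259 yr

Box A: F(A→B) = (26.89 + 14.05) − 6.653 = 34.287 Gt C/yr.
Box B: F(B→C) = (34.287 + 17.53) − 22.67 = 29.147 Gt C/yr.
Box C: F(C→D) = (29.147 + 12.16) − 20.46 = 20.847 Gt C/yr.
Box D: F(D→E) = (20.847 + 8.005) − 10.25 = 18.602 Gt C/yr.
Box E throughput = its input = 18.602 Gt C/yr; τ = 4810 / 18.602 = 258.6 yr.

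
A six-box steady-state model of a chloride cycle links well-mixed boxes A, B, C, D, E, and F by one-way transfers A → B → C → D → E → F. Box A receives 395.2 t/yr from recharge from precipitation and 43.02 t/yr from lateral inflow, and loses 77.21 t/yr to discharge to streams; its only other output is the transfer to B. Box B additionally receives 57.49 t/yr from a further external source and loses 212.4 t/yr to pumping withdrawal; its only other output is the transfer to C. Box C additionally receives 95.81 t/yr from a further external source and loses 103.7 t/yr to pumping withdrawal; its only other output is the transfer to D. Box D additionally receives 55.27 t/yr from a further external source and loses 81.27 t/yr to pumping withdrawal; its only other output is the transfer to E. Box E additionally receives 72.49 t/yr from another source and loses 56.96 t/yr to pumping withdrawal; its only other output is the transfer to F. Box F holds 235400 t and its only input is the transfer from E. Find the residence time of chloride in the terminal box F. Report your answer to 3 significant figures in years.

Box A: F(A→B) = (395.2 + 43.02) − 77.21 = 361.01 t/yr.
Box B: F(B→C) = (361.01 + 57.49) − 212.4 = 206.10 t/yr.
Box C: F(C→D) = (206.10 + 95.81) − 103.7 = 198.21 t/yr.
Box D: F(D→E) = (198.21 + 55.27) − 81.27 = 172.21 t/yr.
Box E: F(E→F) = (172.21 + 72.49) − 56.96 = 187.74 t/yr.
Box F throughput = its input = 187.74 t/yr; τ = 235400 / 187.74 = 1254 yr.

1250 yr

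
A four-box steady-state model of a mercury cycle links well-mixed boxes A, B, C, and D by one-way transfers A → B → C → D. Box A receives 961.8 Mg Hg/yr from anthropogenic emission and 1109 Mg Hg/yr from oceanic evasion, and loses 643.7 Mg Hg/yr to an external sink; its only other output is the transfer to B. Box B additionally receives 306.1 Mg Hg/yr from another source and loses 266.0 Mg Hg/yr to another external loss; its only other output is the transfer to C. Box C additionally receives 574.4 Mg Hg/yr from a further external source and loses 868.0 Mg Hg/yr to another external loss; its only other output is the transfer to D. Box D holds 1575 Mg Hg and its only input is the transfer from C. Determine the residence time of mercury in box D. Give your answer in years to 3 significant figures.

1.34 yr

Box A: F(A→B) = (961.8 + 1109) − 643.7 = 1427.1 Mg Hg/yr.
Box B: F(B→C) = (1427.1 + 306.1) − 266.0 = 1467.2 Mg Hg/yr.
Box C: F(C→D) = (1467.2 + 574.4) − 868.0 = 1173.6 Mg Hg/yr.
Box D throughput = its input = 1173.6 Mg Hg/yr; τ = 1575 / 1173.6 = 1.342 yr.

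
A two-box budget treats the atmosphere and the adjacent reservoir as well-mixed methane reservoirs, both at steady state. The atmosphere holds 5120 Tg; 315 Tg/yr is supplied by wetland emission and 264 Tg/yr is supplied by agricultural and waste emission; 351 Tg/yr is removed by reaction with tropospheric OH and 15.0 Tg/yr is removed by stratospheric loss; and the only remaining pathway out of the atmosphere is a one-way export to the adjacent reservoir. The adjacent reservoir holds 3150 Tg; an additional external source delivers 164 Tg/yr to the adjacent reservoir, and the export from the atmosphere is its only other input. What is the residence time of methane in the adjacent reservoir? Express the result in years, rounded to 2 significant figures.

Balance the atmosphere: ΣF_in = 315 + 264 = 579.00 Tg/yr.
Export to the adjacent reservoir = ΣF_in − (351 + 15.0) = 213.00 Tg/yr.
Total input to the adjacent reservoir = 213.00 + 164 = 377.00 Tg/yr; at steady state this equals its total output.
τ = M / F = 3150 / 377.00 = 8.355 yr.

8.4 yr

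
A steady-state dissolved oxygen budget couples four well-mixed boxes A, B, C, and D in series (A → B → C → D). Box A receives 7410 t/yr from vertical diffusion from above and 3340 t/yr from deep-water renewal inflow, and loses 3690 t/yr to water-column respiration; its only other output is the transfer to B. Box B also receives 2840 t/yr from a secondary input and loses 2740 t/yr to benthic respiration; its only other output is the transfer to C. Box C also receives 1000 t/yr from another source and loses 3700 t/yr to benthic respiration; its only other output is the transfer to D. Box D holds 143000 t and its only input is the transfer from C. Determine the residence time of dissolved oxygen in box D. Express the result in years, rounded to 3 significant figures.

32.1 yr

Box A: F(A→B) = (7410 + 3340) − 3690 = 7060.0 t/yr.
Box B: F(B→C) = (7060.0 + 2840) − 2740 = 7160.0 t/yr.
Box C: F(C→D) = (7160.0 + 1000) − 3700 = 4460.0 t/yr.
Box D throughput = its input = 4460.0 t/yr; τ = 143000 / 4460.0 = 32.06 yr.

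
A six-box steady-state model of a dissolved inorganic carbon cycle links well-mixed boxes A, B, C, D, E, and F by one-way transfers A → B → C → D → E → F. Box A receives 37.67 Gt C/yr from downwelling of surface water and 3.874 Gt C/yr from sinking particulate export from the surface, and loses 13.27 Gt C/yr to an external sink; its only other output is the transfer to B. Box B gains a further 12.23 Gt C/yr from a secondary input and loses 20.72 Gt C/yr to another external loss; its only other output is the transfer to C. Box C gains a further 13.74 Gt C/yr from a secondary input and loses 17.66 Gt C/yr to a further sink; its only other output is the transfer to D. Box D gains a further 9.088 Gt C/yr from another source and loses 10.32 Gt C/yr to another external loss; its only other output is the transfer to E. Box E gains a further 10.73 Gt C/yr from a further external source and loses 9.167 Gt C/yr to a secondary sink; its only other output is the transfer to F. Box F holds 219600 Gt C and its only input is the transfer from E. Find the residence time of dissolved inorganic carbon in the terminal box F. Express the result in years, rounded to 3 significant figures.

13600 yr

Box A: F(A→B) = (37.67 + 3.874) − 13.27 = 28.274 Gt C/yr.
Box B: F(B→C) = (28.274 + 12.23) − 20.72 = 19.784 Gt C/yr.
Box C: F(C→D) = (19.784 + 13.74) − 17.66 = 15.864 Gt C/yr.
Box D: F(D→E) = (15.864 + 9.088) − 10.32 = 14.632 Gt C/yr.
Box E: F(E→F) = (14.632 + 10.73) − 9.167 = 16.195 Gt C/yr.
Box F throughput = its input = 16.195 Gt C/yr; τ = 219600 / 16.195 = 13560 yr.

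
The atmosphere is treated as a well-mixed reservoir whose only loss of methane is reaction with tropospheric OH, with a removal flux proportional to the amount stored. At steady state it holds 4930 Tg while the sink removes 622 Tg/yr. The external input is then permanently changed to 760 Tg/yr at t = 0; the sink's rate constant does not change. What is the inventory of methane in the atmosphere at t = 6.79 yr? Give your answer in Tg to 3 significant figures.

Residence time τ = M₀/F₀ = 7.926 yr. The eventual steady state is M_∞ = M₀·(F₁/F₀) = 4930 × 760/622 = 6023.8 Tg.
The anomaly ΔM(t) = M(t) − M_∞ decays as ΔM₀·e^(−t/τ) with ΔM₀ = 4930 − 6023.8 = −1094 Tg.
At t = 6.79 yr, e^(−t/τ) = e^(−0.8567) = 0.4246, so ΔM = −464.4 Tg and M = 6023.8 − 464.4 = 5559.4 Tg.

5560 Tg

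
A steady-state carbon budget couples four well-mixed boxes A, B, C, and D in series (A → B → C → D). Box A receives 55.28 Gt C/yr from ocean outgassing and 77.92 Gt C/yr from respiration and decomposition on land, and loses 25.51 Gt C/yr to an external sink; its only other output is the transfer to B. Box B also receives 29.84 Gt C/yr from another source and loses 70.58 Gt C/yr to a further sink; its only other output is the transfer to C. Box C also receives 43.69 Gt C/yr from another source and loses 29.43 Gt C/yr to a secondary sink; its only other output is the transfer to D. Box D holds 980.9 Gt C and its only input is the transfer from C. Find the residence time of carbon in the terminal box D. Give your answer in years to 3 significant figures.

12.1 yr

Box A: F(A→B) = (55.28 + 77.92) − 25.51 = 107.69 Gt C/yr.
Box B: F(B→C) = (107.69 + 29.84) − 70.58 = 66.950 Gt C/yr.
Box C: F(C→D) = (66.950 + 43.69) − 29.43 = 81.210 Gt C/yr.
Box D throughput = its input = 81.210 Gt C/yr; τ = 980.9 / 81.210 = 12.08 yr.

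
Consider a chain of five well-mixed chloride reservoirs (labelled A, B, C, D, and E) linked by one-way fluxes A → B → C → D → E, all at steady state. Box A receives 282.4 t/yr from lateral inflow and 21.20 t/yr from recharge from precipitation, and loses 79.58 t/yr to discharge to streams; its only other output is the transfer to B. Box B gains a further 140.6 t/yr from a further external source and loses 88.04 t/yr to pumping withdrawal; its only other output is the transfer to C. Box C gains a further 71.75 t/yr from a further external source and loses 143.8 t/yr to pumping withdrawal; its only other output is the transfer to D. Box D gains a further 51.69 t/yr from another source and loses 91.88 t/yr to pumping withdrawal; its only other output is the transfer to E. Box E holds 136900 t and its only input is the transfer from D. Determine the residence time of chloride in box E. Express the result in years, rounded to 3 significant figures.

833 yr

Box A: F(A→B) = (282.4 + 21.20) − 79.58 = 224.02 t/yr.
Box B: F(B→C) = (224.02 + 140.6) − 88.04 = 276.58 t/yr.
Box C: F(C→D) = (276.58 + 71.75) − 143.8 = 204.53 t/yr.
Box D: F(D→E) = (204.53 + 51.69) − 91.88 = 164.34 t/yr.
Box E throughput = its input = 164.34 t/yr; τ = 136900 / 164.34 = 833.0 yr.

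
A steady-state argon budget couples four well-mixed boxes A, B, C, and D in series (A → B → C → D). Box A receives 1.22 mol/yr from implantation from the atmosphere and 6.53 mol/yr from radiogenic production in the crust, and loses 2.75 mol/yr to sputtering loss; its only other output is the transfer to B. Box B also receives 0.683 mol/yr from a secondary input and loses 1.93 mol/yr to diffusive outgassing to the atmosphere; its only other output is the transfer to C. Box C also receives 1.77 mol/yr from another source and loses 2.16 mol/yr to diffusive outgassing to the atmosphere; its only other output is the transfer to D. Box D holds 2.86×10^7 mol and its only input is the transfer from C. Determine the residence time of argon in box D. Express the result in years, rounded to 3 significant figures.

8.50×10^6 yr

Box A: F(A→B) = (1.22 + 6.53) − 2.75 = 5.0000 mol/yr.
Box B: F(B→C) = (5.0000 + 0.683) − 1.93 = 3.7530 mol/yr.
Box C: F(C→D) = (3.7530 + 1.77) − 2.16 = 3.3630 mol/yr.
Box D throughput = its input = 3.3630 mol/yr; τ = 2.86×10^7 / 3.3630 = 8.504×10^6 yr.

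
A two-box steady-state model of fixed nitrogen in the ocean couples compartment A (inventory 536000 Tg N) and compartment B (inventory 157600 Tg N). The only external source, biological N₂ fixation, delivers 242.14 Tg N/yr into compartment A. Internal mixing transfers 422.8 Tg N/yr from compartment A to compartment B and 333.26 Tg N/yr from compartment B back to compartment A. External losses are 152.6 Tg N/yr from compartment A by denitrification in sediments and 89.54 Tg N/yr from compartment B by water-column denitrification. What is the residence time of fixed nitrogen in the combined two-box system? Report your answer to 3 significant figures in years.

2860 yr

Treat the two boxes together as one reservoir: the mixing fluxes between them are internal recycling, so τ = ΣM / Σ(external losses).
M_total = 536000 + 157600 = 693600 Tg N.
ΣF_external_out = 152.6 + 89.54 = 242.14 Tg N/yr.
τ = M_total / ΣF_ext = 693600 / 242.14 = 2864 yr.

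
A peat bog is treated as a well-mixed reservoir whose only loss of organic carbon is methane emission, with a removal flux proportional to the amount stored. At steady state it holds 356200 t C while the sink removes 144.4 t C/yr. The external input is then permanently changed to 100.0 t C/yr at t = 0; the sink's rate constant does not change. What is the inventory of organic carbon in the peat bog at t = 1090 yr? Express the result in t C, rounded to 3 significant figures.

317000 t C

Residence time τ = M₀/F₀ = 2467 yr. The eventual steady state is M_∞ = M₀·(F₁/F₀) = 356200 × 100.0/144.4 = 246680 t C.
The anomaly ΔM(t) = M(t) − M_∞ decays as ΔM₀·e^(−t/τ) with ΔM₀ = 356200 − 246680 = 109500 t C.
At t = 1090 yr, e^(−t/τ) = e^(−0.4419) = 0.6428, so ΔM = 70410 t C and M = 246680 + 70410 = 317080 t C.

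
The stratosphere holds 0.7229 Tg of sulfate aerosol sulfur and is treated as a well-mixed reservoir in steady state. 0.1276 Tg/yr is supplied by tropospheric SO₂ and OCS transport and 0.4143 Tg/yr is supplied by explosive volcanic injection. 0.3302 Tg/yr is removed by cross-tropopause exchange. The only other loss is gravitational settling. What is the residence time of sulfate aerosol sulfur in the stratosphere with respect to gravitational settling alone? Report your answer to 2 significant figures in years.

At steady state ΣF_in = ΣF_out.
ΣF_in = 0.1276 + 0.4143 = 0.54190 Tg/yr.
Gravitational settling flux = ΣF_in − (0.3302) = 0.54190 − 0.3302 = 0.2117 Tg/yr.
τ = M / F = 0.7229 / 0.2117 = 3.415 yr.

3.4 yr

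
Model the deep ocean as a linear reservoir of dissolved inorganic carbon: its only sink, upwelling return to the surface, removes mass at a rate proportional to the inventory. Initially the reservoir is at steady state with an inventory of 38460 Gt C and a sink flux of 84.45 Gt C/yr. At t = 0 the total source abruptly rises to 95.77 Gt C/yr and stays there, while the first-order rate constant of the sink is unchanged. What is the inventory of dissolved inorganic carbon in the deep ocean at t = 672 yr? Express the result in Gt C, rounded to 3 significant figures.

42400 Gt C

τ = M₀/F₀ = 38460/84.45 = 455.4 yr; rate constant k = 1/τ.
New steady state M_∞ = F₁/k = F₁·τ = 95.77 × 455.4 = 43615 Gt C.
M(t) = M_∞ + (M₀ − M_∞)·e^(−t/τ); t/τ = 672/455.4 = 1.476, so e^(−t/τ) = 0.2286.
M(t) = 43615 − 5155 × 0.2286 = 42437 Gt C.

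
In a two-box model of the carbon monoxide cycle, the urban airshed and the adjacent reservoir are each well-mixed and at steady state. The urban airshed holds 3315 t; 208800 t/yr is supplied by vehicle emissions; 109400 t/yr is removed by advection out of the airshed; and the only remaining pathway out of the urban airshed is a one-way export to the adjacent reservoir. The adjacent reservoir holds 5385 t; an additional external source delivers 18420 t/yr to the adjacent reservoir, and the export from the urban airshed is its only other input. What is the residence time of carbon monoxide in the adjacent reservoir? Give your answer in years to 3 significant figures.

0.0457 yr

Balance the urban airshed: ΣF_in = 208800 t/yr.
Export to the adjacent reservoir = ΣF_in − (109400) = 99400 t/yr.
Total input to the adjacent reservoir = 99400 + 18420 = 117820 t/yr; at steady state this equals its total output.
τ = M / F = 5385 / 117820 = 0.04571 yr.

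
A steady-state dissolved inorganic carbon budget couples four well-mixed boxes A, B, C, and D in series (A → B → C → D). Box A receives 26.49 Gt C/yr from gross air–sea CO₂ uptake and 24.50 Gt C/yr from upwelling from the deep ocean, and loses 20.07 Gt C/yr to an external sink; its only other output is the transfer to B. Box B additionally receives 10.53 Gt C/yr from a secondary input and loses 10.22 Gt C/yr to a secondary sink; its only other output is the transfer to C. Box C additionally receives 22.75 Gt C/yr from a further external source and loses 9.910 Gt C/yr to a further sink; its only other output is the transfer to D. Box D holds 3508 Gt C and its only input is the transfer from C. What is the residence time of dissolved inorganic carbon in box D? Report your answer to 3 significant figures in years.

79.6 yr

Box A: F(A→B) = (26.49 + 24.50) − 20.07 = 30.920 Gt C/yr.
Box B: F(B→C) = (30.920 + 10.53) − 10.22 = 31.230 Gt C/yr.
Box C: F(C→D) = (31.230 + 22.75) − 9.910 = 44.070 Gt C/yr.
Box D throughput = its input = 44.070 Gt C/yr; τ = 3508 / 44.070 = 79.60 yr.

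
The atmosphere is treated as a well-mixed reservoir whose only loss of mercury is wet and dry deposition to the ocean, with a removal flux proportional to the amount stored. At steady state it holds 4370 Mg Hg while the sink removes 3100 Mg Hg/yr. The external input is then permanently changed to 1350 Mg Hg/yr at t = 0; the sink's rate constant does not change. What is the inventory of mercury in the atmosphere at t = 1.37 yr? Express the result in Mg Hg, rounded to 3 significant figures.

2840 Mg Hg

The sink rate constant is k = F₀/M₀ = 3100/4370 = 0.7094 yr⁻¹.
Solving dM/dt = F₁ − kM with M(0) = M₀ gives M(t) = F₁/k + (M₀ − F₁/k)·e^(−kt).
F₁/k = 1350/0.7094 = 1903.1 Mg Hg; kt = 0.7094 × 1.37 = 0.9719, e^(−kt) = 0.3784.
M(1.37) = 1903.1 + (4370 − 1903.1) × 0.3784 = 1903.1 + 933.4 = 2836.5 Mg Hg.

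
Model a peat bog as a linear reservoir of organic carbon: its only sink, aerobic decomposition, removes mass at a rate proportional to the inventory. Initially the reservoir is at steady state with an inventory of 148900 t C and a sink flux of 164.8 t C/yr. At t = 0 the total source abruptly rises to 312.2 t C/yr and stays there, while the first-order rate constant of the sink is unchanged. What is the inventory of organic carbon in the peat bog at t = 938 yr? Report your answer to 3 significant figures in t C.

235000 t C

τ = M₀/F₀ = 148900/164.8 = 903.5 yr; rate constant k = 1/τ.
New steady state M_∞ = F₁/k = F₁·τ = 312.2 × 903.5 = 282080 t C.
M(t) = M_∞ + (M₀ − M_∞)·e^(−t/τ); t/τ = 938/903.5 = 1.038, so e^(−t/τ) = 0.3541.
M(t) = 282080 − 133200 × 0.3541 = 234920 t C.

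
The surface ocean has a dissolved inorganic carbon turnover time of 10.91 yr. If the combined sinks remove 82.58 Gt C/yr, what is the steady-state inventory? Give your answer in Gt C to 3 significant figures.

τ = M/F ⇒ M = τ × F = 10.91 × 82.58 = 900.9 Gt C.

901 Gt C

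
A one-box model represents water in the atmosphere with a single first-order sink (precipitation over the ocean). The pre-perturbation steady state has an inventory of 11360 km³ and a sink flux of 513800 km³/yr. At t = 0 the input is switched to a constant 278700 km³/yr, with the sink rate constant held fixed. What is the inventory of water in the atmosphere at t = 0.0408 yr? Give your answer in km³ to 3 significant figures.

6980 km³

τ = M₀/F₀ = 11360/513800 = 0.02211 yr; rate constant k = 1/τ.
New steady state M_∞ = F₁/k = F₁·τ = 278700 × 0.02211 = 6162.0 km³.
M(t) = M_∞ + (M₀ − M_∞)·e^(−t/τ); t/τ = 0.0408/0.02211 = 1.845, so e^(−t/τ) = 0.1580.
M(t) = 6162.0 + 5198 × 0.1580 = 6983.1 km³.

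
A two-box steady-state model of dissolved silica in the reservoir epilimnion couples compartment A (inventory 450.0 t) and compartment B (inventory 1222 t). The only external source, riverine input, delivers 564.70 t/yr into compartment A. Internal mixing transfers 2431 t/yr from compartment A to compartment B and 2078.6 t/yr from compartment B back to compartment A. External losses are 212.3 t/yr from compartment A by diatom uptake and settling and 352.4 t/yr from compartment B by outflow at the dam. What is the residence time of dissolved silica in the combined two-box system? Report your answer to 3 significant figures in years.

Treat the two boxes together as one reservoir: the mixing fluxes between them are internal recycling, so τ = ΣM / Σ(external losses).
M_total = 450.0 + 1222 = 1672.0 t.
ΣF_external_out = 212.3 + 352.4 = 564.70 t/yr.
τ = M_total / ΣF_ext = 1672.0 / 564.70 = 2.961 yr.

2.96 yr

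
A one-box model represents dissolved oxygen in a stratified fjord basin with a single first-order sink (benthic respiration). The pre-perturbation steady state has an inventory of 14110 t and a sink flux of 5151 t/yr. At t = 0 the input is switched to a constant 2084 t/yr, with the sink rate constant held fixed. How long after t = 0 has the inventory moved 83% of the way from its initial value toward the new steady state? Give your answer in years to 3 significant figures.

τ = M₀/F₀ = 14110/5151 = 2.739 yr.
The remaining gap fraction is e^(−t/τ); 83% covered ⇒ e^(−t/τ) = 0.170.
t = −τ ln(0.170) = 2.739 × 1.772 = 4.854 yr.

4.85 yr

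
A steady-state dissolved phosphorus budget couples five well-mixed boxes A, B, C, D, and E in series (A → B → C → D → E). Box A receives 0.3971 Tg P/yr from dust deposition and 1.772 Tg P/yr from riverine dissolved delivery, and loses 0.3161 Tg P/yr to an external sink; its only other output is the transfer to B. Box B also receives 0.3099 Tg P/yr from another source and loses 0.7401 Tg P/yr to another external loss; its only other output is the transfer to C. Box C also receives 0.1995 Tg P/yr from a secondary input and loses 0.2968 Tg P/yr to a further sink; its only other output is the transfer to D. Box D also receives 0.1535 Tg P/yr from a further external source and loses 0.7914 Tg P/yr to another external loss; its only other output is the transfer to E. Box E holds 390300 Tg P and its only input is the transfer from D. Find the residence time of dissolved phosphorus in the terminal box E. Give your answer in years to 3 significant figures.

568000 yr

Box A: F(A→B) = (0.3971 + 1.772) − 0.3161 = 1.8530 Tg P/yr.
Box B: F(B→C) = (1.8530 + 0.3099) − 0.7401 = 1.4228 Tg P/yr.
Box C: F(C→D) = (1.4228 + 0.1995) − 0.2968 = 1.3255 Tg P/yr.
Box D: F(D→E) = (1.3255 + 0.1535) − 0.7914 = 0.68760 Tg P/yr.
Box E throughput = its input = 0.68760 Tg P/yr; τ = 390300 / 0.68760 = 567600 yr.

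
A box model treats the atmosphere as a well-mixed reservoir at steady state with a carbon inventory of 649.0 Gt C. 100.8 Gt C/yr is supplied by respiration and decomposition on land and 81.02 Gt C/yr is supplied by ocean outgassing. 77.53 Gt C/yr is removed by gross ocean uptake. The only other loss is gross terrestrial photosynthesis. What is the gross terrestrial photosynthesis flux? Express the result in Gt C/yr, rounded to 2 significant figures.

100 Gt C/yr

At steady state ΣF_in = ΣF_out.
ΣF_in = 100.8 + 81.02 = 181.82 Gt C/yr.
Gross terrestrial photosynthesis flux = ΣF_in − (77.53) = 181.82 − 77.53 = 104.3 Gt C/yr.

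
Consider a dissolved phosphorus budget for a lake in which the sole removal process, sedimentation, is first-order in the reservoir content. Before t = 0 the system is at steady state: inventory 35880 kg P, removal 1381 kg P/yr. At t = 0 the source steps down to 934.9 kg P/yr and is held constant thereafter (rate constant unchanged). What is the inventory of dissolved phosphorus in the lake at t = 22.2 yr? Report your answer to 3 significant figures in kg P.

The sink rate constant is k = F₀/M₀ = 1381/35880 = 0.03849 yr⁻¹.
Solving dM/dt = F₁ − kM with M(0) = M₀ gives M(t) = F₁/k + (M₀ − F₁/k)·e^(−kt).
F₁/k = 934.9/0.03849 = 24290 kg P; kt = 0.03849 × 22.2 = 0.8545, e^(−kt) = 0.4255.
M(22.2) = 24290 + (35880 − 24290) × 0.4255 = 24290 + 4932 = 29222 kg P.

29200 kg P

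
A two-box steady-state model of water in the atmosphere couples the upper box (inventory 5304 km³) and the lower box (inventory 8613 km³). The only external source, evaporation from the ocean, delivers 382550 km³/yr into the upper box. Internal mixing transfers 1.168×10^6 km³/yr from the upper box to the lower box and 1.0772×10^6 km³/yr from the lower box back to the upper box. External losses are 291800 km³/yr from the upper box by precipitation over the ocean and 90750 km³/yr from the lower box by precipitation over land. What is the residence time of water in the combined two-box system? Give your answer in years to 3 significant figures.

Treat the two boxes together as one reservoir: the mixing fluxes between them are internal recycling, so τ = ΣM / Σ(external losses).
M_total = 5304 + 8613 = 13917 km³.
ΣF_external_out = 291800 + 90750 = 382550 km³/yr.
τ = M_total / ΣF_ext = 13917 / 382550 = 0.03638 yr.

0.0364 yr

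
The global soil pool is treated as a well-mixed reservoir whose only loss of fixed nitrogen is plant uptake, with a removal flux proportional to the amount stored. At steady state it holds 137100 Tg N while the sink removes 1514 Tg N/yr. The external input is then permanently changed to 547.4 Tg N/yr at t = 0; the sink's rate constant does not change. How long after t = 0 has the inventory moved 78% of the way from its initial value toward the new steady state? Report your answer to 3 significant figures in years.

τ = M₀/F₀ = 137100/1514 = 90.55 yr.
The remaining gap fraction is e^(−t/τ); 78% covered ⇒ e^(−t/τ) = 0.220.
t = −τ ln(0.220) = 90.55 × 1.514 = 137.1 yr.

137 yr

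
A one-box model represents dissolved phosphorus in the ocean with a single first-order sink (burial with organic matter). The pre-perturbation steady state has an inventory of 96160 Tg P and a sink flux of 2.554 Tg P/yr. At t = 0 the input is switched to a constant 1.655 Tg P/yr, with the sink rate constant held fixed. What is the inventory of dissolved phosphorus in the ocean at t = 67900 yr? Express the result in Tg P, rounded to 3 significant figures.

67900 Tg P

Residence time τ = M₀/F₀ = 37650 yr. The eventual steady state is M_∞ = M₀·(F₁/F₀) = 96160 × 1.655/2.554 = 62312 Tg P.
The anomaly ΔM(t) = M(t) − M_∞ decays as ΔM₀·e^(−t/τ) with ΔM₀ = 96160 − 62312 = 33850 Tg P.
At t = 67900 yr, e^(−t/τ) = e^(−1.803) = 0.1647, so ΔM = 5576 Tg P and M = 62312 + 5576 = 67888 Tg P.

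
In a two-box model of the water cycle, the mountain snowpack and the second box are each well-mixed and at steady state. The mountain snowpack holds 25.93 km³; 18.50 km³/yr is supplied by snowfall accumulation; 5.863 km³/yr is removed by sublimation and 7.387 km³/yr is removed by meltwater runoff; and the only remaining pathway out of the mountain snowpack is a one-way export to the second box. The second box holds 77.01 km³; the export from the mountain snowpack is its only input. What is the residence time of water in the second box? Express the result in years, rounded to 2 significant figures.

Balance the mountain snowpack: ΣF_in = 18.500 km³/yr.
Export to the second box = ΣF_in − (5.863 + 7.387) = 5.2500 km³/yr.
At steady state the output of the second box equals its input, 5.2500 km³/yr.
τ = M / F = 77.01 / 5.2500 = 14.67 yr.

15 yr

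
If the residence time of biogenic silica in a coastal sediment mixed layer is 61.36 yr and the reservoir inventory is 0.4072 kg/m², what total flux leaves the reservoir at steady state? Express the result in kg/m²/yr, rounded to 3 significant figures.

0.00664 kg/m²/yr

F = M / τ = 0.4072 / 61.36 = 0.006636 kg/m²/yr.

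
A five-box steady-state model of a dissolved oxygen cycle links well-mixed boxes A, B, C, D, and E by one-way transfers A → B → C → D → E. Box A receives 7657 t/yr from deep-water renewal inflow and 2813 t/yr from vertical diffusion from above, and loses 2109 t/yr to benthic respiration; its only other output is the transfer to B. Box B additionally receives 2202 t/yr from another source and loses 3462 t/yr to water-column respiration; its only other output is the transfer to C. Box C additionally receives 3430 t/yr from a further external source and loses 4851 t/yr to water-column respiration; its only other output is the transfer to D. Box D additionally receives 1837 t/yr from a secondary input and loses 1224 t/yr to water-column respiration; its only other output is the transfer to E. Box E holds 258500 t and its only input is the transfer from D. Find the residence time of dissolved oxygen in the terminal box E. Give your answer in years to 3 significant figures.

41.1 yr

Box A: F(A→B) = (7657 + 2813) − 2109 = 8361.0 t/yr.
Box B: F(B→C) = (8361.0 + 2202) − 3462 = 7101.0 t/yr.
Box C: F(C→D) = (7101.0 + 3430) − 4851 = 5680.0 t/yr.
Box D: F(D→E) = (5680.0 + 1837) − 1224 = 6293.0 t/yr.
Box E throughput = its input = 6293.0 t/yr; τ = 258500 / 6293.0 = 41.08 yr.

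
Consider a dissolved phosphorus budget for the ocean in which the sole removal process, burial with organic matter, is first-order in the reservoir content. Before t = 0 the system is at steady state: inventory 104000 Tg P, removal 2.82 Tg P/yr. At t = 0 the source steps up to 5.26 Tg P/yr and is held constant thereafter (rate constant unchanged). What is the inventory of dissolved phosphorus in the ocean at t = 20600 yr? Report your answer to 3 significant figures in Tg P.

143000 Tg P

The sink rate constant is k = F₀/M₀ = 2.82/104000 = 2.712×10^-5 yr⁻¹.
Solving dM/dt = F₁ − kM with M(0) = M₀ gives M(t) = F₁/k + (M₀ − F₁/k)·e^(−kt).
F₁/k = 5.26/2.712×10^-5 = 193990 Tg P; kt = 2.712×10^-5 × 20600 = 0.5586, e^(−kt) = 0.5720.
M(20600) = 193990 + (104000 − 193990) × 0.5720 = 193990 − 51470 = 142510 Tg P.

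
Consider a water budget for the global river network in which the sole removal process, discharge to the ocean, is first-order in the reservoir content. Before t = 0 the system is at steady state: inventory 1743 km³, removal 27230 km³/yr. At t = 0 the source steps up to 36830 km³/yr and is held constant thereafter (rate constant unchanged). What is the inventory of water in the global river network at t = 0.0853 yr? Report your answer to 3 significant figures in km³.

2200 km³

τ = M₀/F₀ = 1743/27230 = 0.06401 yr; rate constant k = 1/τ.
New steady state M_∞ = F₁/k = F₁·τ = 36830 × 0.06401 = 2357.5 km³.
M(t) = M_∞ + (M₀ − M_∞)·e^(−t/τ); t/τ = 0.0853/0.06401 = 1.333, so e^(−t/τ) = 0.2638.
M(t) = 2357.5 − 614.5 × 0.2638 = 2195.4 km³.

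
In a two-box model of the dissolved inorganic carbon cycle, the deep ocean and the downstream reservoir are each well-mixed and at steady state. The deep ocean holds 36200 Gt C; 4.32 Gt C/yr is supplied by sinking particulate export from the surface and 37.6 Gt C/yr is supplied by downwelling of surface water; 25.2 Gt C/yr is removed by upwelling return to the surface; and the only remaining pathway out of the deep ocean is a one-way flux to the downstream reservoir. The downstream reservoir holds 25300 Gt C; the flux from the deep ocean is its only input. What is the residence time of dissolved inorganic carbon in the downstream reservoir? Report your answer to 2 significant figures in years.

Balance the deep ocean: ΣF_in = 4.32 + 37.6 = 41.920 Gt C/yr.
Flux to the downstream reservoir = ΣF_in − (25.2) = 16.720 Gt C/yr.
At steady state the output of the downstream reservoir equals its input, 16.720 Gt C/yr.
τ = M / F = 25300 / 16.720 = 1513 yr.

1500 yr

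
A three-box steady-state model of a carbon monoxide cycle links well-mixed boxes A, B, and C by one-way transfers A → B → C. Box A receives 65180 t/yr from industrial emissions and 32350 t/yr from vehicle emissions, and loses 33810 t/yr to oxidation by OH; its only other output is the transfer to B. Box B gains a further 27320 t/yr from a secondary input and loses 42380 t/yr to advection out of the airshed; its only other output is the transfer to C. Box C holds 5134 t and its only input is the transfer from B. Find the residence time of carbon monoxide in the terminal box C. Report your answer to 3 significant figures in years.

Box A: F(A→B) = (65180 + 32350) − 33810 = 63720 t/yr.
Box B: F(B→C) = (63720 + 27320) − 42380 = 48660 t/yr.
Box C throughput = its input = 48660 t/yr; τ = 5134 / 48660 = 0.1055 yr.

0.106 yr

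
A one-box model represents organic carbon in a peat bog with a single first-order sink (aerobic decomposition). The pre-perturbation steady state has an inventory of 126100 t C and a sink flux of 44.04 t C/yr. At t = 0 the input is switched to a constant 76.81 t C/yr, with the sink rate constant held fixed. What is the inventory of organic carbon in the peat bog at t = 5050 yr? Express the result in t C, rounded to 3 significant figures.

204000 t C

The sink rate constant is k = F₀/M₀ = 44.04/126100 = 0.0003492 yr⁻¹.
Solving dM/dt = F₁ − kM with M(0) = M₀ gives M(t) = F₁/k + (M₀ − F₁/k)·e^(−kt).
F₁/k = 76.81/0.0003492 = 219930 t C; kt = 0.0003492 × 5050 = 1.764, e^(−kt) = 0.1714.
M(5050) = 219930 + (126100 − 219930) × 0.1714 = 219930 − 16080 = 203850 t C.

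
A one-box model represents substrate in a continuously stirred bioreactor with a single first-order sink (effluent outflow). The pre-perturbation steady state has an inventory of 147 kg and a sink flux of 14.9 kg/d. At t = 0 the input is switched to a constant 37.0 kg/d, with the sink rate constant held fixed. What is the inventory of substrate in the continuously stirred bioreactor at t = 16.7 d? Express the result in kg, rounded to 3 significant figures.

325 kg

The sink rate constant is k = F₀/M₀ = 14.9/147 = 0.1014 d⁻¹.
Solving dM/dt = F₁ − kM with M(0) = M₀ gives M(t) = F₁/k + (M₀ − F₁/k)·e^(−kt).
F₁/k = 37.0/0.1014 = 365.03 kg; kt = 0.1014 × 16.7 = 1.693, e^(−kt) = 0.1840.
M(16.7) = 365.03 + (147 − 365.03) × 0.1840 = 365.03 − 40.12 = 324.91 kg.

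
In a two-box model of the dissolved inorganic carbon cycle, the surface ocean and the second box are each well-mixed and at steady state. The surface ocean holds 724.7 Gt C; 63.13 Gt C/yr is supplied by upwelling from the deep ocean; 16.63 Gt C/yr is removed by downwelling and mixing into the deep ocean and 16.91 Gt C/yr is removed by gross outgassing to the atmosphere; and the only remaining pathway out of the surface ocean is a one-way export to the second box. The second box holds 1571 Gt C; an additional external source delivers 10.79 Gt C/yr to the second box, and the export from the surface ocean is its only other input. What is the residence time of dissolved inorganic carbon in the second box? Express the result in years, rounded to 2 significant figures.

39 yr

Balance the surface ocean: ΣF_in = 63.130 Gt C/yr.
Export to the second box = ΣF_in − (16.63 + 16.91) = 29.590 Gt C/yr.
Total input to the second box = 29.590 + 10.79 = 40.380 Gt C/yr; at steady state this equals its total output.
τ = M / F = 1571 / 40.380 = 38.91 yr.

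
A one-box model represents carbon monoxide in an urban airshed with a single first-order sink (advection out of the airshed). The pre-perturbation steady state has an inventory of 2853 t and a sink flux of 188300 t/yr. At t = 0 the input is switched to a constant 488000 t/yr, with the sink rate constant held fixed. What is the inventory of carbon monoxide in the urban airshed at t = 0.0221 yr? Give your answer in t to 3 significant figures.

6340 t

The sink rate constant is k = F₀/M₀ = 188300/2853 = 66.00 yr⁻¹.
Solving dM/dt = F₁ − kM with M(0) = M₀ gives M(t) = F₁/k + (M₀ − F₁/k)·e^(−kt).
F₁/k = 488000/66.00 = 7393.9 t; kt = 66.00 × 0.0221 = 1.459, e^(−kt) = 0.2326.
M(0.0221) = 7393.9 + (2853 − 7393.9) × 0.2326 = 7393.9 − 1056 = 6337.8 t.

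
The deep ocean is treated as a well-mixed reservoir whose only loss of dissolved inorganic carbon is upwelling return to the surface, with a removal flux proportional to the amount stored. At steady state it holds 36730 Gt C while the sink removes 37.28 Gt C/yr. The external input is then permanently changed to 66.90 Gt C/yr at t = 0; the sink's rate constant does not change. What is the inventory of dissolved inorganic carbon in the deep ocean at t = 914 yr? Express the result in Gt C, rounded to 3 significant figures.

τ = M₀/F₀ = 36730/37.28 = 985.2 yr; rate constant k = 1/τ.
New steady state M_∞ = F₁/k = F₁·τ = 66.90 × 985.2 = 65913 Gt C.
M(t) = M_∞ + (M₀ − M_∞)·e^(−t/τ); t/τ = 914/985.2 = 0.9277, so e^(−t/τ) = 0.3955.
M(t) = 65913 − 29180 × 0.3955 = 54372 Gt C.

54400 Gt C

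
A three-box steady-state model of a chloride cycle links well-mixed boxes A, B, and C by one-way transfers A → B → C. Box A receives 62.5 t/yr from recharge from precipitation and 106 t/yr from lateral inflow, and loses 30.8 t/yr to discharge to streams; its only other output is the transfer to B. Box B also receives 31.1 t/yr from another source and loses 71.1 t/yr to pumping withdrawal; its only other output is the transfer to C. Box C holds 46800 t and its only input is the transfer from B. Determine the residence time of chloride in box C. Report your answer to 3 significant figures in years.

479 yr

Box A: F(A→B) = (62.5 + 106) − 30.8 = 137.70 t/yr.
Box B: F(B→C) = (137.70 + 31.1) − 71.1 = 97.700 t/yr.
Box C throughput = its input = 97.700 t/yr; τ = 46800 / 97.700 = 479.0 yr.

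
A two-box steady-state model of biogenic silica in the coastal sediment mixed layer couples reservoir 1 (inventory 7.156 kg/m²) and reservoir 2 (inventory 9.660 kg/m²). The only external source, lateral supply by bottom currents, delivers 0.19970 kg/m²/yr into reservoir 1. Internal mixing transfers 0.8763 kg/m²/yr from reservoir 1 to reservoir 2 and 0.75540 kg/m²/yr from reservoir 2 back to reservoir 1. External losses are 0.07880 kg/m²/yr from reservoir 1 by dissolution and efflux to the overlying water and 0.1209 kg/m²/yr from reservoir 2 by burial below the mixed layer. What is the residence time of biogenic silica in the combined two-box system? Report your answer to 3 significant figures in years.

84.2 yr

For the system as a whole, the A↔B exchange is internal and contributes nothing to the throughput; only the external sinks remove mass.
M_total = 7.156 + 9.660 = 16.816 kg/m².
ΣF_external_out = 0.07880 + 0.1209 = 0.19970 kg/m²/yr.
τ = M_total / ΣF_ext = 16.816 / 0.19970 = 84.21 yr.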